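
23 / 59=0.39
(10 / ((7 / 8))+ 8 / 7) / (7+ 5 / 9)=198/119 = 1.66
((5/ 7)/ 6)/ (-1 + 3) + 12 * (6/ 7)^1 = 869/84 = 10.35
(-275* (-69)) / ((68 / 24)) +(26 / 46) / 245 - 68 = 635030911/95795 = 6629.06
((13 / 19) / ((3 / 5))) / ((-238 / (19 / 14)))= -65/9996 = -0.01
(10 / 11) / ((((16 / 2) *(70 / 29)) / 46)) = 667/308 = 2.17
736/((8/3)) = 276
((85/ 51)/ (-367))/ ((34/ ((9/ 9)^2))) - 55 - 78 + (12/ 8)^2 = -9789001/74868 = -130.75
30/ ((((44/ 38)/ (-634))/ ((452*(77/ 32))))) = -71462895/4 = -17865723.75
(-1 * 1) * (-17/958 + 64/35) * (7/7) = -60717/33530 = -1.81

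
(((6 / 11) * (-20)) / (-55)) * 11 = 24/11 = 2.18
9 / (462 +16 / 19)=171/8794 = 0.02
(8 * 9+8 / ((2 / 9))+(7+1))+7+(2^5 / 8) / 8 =247/2 = 123.50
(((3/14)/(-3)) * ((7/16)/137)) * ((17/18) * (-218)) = 1853/39456 = 0.05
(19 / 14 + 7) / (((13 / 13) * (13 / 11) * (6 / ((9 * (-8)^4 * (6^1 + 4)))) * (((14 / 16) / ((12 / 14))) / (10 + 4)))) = 291962880/49 = 5958426.12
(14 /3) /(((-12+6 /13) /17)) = -1547/225 = -6.88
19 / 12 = 1.58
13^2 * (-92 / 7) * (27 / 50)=-209898/175 = -1199.42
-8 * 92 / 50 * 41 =-15088/25 = -603.52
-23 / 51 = -0.45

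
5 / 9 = 0.56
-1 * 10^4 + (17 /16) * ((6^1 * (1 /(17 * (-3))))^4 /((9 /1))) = -442169999/44217 = -10000.00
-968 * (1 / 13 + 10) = -126808/13 = -9754.46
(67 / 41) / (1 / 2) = 134/41 = 3.27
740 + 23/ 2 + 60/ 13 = 19659/26 = 756.12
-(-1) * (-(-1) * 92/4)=23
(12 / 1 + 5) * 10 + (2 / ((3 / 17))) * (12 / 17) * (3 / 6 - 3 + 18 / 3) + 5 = 203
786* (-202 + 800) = 470028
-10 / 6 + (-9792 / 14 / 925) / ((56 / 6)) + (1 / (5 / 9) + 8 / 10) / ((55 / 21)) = -1129204/1495725 = -0.75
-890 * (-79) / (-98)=-717.45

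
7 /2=3.50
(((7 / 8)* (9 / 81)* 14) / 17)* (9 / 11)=49/748 = 0.07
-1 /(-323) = 1/323 = 0.00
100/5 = 20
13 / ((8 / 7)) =91/8 = 11.38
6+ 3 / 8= 51/8 = 6.38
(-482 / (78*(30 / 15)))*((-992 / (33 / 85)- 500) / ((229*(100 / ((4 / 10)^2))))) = 0.07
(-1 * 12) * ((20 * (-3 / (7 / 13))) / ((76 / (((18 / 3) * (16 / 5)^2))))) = 718848/665 = 1080.97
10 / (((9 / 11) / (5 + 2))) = 770/9 = 85.56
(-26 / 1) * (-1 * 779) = 20254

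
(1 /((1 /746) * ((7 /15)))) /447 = 3.58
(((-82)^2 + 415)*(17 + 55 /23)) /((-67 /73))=-232431562/1541 = -150831.64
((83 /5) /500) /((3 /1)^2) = 83/22500 = 0.00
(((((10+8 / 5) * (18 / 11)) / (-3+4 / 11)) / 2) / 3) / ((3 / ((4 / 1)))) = -8/5 = -1.60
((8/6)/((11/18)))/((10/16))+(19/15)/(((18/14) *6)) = 32567/8910 = 3.66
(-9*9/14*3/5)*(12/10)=-729/175 = -4.17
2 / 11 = 0.18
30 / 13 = 2.31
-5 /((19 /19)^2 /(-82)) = 410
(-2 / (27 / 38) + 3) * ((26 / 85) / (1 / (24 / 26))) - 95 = -14527/153 = -94.95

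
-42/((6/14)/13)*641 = -816634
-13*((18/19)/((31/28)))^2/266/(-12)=19656/6591499 = 0.00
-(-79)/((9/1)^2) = 79/81 = 0.98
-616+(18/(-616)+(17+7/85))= -15680429/26180 = -598.95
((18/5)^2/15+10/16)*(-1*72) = -13401/125 = -107.21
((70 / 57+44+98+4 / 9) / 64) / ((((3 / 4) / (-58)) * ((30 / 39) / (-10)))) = 1157767/513 = 2256.86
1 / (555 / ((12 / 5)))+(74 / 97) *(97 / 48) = 34321/22200 = 1.55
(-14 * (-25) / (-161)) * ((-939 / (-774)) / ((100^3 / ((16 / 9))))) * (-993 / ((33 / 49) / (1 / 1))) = 0.01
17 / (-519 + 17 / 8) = -136/4135 = -0.03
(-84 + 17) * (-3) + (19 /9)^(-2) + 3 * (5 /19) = 72927/361 = 202.01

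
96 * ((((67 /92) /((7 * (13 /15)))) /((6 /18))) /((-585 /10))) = -16080/27209 = -0.59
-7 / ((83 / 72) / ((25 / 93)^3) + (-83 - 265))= 875000/36082041 = 0.02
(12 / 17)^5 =248832/1419857 = 0.18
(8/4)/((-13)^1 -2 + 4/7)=-14/101 = -0.14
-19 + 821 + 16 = 818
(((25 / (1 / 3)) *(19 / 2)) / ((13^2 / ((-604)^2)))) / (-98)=-129965700/8281 = -15694.45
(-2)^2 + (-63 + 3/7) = -410/7 = -58.57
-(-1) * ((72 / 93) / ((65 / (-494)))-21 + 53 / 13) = -45956/2015 = -22.81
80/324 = 20/81 = 0.25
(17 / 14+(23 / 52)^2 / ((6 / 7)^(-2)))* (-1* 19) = -854677/33124 = -25.80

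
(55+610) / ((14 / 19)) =1805/2 = 902.50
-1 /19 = -0.05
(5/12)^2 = 25/144 = 0.17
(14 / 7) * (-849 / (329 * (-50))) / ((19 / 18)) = 15282/156275 = 0.10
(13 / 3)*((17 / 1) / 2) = 221/6 = 36.83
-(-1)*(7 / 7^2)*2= 2/7 = 0.29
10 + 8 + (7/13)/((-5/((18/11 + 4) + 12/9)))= 7400/429 = 17.25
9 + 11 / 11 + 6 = 16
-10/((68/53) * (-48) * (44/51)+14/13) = 3445/17933 = 0.19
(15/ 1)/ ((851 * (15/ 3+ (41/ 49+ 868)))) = 735/36438118 = 0.00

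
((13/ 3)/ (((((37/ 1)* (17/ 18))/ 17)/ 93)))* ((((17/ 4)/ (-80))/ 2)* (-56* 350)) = 15106455/148 = 102070.64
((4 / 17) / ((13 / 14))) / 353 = 56/78013 = 0.00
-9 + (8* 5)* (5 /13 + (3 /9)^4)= 7243/1053 = 6.88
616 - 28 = 588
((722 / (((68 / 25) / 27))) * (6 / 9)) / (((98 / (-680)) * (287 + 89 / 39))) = -31677750/276409 = -114.60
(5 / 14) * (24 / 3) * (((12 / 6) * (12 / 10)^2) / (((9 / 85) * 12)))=136/21 = 6.48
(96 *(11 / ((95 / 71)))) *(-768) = -57581568/95 = -606121.77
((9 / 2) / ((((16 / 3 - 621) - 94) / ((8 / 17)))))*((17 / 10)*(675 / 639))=-810/151159 = -0.01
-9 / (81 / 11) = -11/9 = -1.22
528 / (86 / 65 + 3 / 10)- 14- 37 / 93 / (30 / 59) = 182803327/588690 = 310.53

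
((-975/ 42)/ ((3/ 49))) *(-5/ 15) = 2275/18 = 126.39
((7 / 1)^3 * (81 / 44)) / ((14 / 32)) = 15876/11 = 1443.27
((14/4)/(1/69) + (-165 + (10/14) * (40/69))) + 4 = 80.91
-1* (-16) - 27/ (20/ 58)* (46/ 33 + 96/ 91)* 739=-709136003/5005 = -141685.52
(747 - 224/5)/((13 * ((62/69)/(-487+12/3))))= -117011097/4030 = -29035.01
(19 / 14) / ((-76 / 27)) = -27/56 = -0.48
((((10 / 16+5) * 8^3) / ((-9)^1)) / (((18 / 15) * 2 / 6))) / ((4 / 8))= -1600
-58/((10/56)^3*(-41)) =1273216/5125 = 248.43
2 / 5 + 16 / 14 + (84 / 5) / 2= 348/35 = 9.94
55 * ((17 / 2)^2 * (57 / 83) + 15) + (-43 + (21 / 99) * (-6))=12817381/3652 = 3509.69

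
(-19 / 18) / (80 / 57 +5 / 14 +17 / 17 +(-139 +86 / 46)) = 58121/7398669 = 0.01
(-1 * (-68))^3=314432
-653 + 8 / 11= -7175/11 = -652.27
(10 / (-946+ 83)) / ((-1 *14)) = 5/6041 = 0.00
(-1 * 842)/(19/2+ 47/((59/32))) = -99356/4129 = -24.06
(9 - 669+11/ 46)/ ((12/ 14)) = -212443/276 = -769.72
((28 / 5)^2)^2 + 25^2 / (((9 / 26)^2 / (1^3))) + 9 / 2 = 628154897/101250 = 6204.00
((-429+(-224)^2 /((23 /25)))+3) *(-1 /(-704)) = 622301/8096 = 76.87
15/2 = 7.50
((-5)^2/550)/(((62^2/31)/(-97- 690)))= -0.29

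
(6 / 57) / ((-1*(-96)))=1/912 = 0.00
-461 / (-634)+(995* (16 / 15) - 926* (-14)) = 26677567/1902 = 14026.06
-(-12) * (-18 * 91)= -19656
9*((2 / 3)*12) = 72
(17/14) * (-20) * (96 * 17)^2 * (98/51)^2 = -238837760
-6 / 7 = -0.86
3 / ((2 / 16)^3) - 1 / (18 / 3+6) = 18431/12 = 1535.92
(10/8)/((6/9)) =15/8 = 1.88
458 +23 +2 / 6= 1444/3 = 481.33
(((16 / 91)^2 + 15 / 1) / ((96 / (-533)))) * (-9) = 15309933/20384 = 751.08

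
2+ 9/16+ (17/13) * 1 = 805/208 = 3.87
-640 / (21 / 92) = -58880/21 = -2803.81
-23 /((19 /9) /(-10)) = 2070/19 = 108.95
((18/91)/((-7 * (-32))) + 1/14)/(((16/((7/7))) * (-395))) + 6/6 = 1.00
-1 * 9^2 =-81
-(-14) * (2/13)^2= 56/169 = 0.33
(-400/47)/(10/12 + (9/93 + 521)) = -74400/4562713 = -0.02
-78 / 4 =-39/2 = -19.50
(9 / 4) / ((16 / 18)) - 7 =-143/32 = -4.47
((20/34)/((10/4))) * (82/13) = 1.48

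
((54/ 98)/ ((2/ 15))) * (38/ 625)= 1539/6125 = 0.25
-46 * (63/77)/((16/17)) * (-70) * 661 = 81412065/44 = 1850274.20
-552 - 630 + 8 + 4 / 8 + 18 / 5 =-11699/10 = -1169.90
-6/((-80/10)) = 3/4 = 0.75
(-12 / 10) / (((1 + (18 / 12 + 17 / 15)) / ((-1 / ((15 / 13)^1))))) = 156/545 = 0.29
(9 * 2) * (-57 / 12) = -171/2 = -85.50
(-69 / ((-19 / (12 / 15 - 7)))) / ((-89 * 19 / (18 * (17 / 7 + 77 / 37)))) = 44970336/41607055 = 1.08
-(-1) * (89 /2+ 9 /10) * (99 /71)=22473/355 = 63.30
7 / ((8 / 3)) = 21/8 = 2.62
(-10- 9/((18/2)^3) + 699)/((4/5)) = 69760/81 = 861.23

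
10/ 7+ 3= 31/7 = 4.43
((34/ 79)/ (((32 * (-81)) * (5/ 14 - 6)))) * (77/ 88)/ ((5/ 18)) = 833/8987040 = 0.00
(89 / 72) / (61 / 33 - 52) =-979/39720 = -0.02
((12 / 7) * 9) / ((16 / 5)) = 135/28 = 4.82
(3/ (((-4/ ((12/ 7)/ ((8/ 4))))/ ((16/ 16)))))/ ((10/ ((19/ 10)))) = -171/1400 = -0.12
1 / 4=0.25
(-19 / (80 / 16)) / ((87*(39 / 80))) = -0.09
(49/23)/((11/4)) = 196/253 = 0.77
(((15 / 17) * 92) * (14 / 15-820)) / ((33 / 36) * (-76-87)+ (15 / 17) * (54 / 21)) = 94946208/210127 = 451.85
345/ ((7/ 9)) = 3105/7 = 443.57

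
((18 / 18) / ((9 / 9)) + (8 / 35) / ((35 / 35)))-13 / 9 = -68/315 = -0.22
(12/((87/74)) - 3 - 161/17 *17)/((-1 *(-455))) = -892/2639 = -0.34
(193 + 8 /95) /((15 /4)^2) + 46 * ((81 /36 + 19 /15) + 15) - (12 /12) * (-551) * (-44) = -999430999/42750 = -23378.50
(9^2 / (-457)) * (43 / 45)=-0.17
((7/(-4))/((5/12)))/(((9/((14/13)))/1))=-98/195 = -0.50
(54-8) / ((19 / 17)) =782/19 = 41.16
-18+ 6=-12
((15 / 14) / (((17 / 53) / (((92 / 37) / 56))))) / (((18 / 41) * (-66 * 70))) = -49979/683486496 = 0.00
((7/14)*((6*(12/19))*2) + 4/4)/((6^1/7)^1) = 637/114 = 5.59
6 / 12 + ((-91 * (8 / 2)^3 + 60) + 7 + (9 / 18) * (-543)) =-6028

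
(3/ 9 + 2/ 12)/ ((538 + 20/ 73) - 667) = -73/18794 = 0.00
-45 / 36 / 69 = -5/276 = -0.02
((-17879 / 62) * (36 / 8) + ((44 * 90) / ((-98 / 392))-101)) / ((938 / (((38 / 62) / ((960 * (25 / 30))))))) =-8122861/576907520 = -0.01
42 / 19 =2.21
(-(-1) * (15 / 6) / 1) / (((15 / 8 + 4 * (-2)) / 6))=-120/49 = -2.45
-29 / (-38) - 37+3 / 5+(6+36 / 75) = -27699/950 = -29.16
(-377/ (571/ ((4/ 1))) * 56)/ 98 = -6032/3997 = -1.51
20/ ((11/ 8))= 160/11 = 14.55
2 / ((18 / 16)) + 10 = 106/9 = 11.78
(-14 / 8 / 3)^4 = 2401/20736 = 0.12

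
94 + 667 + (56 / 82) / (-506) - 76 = 7105491/10373 = 685.00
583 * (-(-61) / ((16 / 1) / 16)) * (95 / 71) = 47584.30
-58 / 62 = -29/31 = -0.94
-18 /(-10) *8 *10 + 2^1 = 146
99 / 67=1.48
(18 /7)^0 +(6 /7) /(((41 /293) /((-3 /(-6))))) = 1166/287 = 4.06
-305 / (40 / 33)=-2013/8 = -251.62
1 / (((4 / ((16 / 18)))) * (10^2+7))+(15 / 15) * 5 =4817/963 = 5.00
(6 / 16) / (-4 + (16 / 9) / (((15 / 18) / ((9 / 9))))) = -45/224 = -0.20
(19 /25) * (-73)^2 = 101251/25 = 4050.04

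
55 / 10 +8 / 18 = 107/18 = 5.94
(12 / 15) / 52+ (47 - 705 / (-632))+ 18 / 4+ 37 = 3682037/41080 = 89.63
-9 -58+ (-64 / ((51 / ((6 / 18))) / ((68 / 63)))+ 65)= -1390/567 = -2.45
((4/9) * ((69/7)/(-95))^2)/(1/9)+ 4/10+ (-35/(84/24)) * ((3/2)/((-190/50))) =1941559/442225 = 4.39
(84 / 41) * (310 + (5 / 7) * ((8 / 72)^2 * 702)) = 26560/41 = 647.80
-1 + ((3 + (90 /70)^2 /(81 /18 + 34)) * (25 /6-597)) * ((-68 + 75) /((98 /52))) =-176990718/26411 = -6701.40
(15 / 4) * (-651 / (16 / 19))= -185535/64 = -2898.98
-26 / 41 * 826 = -21476/41 = -523.80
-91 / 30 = -3.03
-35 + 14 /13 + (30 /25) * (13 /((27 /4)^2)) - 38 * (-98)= 58290173/15795 = 3690.42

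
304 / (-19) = -16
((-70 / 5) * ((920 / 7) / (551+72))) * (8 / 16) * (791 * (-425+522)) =-10084120/89 = -113304.72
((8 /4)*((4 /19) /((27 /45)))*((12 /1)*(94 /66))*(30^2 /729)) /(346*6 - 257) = 752000/92381553 = 0.01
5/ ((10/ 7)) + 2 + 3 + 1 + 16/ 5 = 127/10 = 12.70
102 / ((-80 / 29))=-1479/40 = -36.98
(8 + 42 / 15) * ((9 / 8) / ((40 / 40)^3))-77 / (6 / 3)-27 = -1067/20 = -53.35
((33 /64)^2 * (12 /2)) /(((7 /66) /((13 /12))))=467181/28672 = 16.29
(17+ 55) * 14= 1008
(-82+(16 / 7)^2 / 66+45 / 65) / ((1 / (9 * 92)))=-471271380/7007 = -67257.23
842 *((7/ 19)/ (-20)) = -2947/190 = -15.51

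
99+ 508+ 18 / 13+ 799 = 18296/13 = 1407.38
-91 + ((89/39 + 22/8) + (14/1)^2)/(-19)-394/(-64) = -2262703/23712 = -95.42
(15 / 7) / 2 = 15/14 = 1.07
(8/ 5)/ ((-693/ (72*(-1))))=64/385 = 0.17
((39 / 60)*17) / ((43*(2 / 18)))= 1989/860 = 2.31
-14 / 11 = -1.27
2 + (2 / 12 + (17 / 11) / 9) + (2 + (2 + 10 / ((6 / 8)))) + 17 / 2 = 2789/99 = 28.17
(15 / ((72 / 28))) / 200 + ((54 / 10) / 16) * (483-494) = -221/60 = -3.68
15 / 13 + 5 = 6.15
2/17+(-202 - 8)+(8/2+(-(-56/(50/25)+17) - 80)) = -4673/17 = -274.88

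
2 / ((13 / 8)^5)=65536/371293 = 0.18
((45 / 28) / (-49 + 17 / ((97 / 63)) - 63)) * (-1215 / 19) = 5303475/5209876 = 1.02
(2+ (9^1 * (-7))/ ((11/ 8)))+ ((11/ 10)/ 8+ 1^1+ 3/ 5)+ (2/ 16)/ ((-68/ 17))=-74117/1760 = -42.11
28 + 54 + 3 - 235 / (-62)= 5505/62 = 88.79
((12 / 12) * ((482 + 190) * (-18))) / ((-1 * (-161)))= -1728/23 = -75.13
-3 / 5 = -0.60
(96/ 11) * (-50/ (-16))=300/11 = 27.27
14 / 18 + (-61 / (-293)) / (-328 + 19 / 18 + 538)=7801631/10017963 = 0.78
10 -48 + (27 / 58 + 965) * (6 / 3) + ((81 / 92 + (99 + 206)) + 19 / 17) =99779985/45356 = 2199.93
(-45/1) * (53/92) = -2385/92 = -25.92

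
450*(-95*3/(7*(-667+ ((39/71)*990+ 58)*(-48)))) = 9105750/14688107 = 0.62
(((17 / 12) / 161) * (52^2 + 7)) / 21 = 1.14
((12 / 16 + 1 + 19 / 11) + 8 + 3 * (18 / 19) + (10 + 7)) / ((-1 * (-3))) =26183/2508 = 10.44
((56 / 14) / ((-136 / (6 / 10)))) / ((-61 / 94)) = 141/5185 = 0.03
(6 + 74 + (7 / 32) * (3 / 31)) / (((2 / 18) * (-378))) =-79381/41664 = -1.91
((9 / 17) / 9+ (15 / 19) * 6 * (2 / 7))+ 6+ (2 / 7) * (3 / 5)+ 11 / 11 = 97038/11305 = 8.58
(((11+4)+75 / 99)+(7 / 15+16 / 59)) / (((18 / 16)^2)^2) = 657747968/63871335 = 10.30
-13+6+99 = 92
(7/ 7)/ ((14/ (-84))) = -6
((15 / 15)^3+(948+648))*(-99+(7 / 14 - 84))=-582905/2 = -291452.50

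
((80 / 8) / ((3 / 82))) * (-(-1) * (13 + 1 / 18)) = 96350/27 = 3568.52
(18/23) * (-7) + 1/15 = -1867/345 = -5.41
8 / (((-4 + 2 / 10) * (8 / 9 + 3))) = -72/133 = -0.54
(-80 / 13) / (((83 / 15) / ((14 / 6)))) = -2800/1079 = -2.59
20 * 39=780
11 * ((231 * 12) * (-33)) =-1006236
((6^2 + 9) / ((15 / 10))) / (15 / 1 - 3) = 2.50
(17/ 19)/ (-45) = -17/855 = -0.02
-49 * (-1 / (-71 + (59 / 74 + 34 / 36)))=-16317/23063 = -0.71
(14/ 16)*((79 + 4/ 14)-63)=57/4 = 14.25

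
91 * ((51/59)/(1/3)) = 13923/59 = 235.98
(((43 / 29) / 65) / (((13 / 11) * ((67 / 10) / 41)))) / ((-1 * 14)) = -19393/2298569 = -0.01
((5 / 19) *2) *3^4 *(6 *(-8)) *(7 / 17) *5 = -1360800/323 = -4213.00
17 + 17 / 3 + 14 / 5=25.47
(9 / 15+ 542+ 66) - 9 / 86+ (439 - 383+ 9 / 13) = 3718399/5590 = 665.19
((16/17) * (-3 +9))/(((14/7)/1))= 48/17 = 2.82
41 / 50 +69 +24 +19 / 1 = 5641/50 = 112.82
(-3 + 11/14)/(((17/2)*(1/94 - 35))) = 2914/391391 = 0.01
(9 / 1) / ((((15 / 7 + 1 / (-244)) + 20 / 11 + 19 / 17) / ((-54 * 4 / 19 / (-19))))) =620905824/585109883 = 1.06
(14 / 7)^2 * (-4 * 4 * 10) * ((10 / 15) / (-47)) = 1280/141 = 9.08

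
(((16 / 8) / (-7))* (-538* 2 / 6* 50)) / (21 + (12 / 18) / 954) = 6415650/52591 = 121.99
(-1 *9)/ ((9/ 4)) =-4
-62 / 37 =-1.68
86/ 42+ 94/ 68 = 3.43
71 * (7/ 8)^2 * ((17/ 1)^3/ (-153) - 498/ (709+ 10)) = -738497767/414144 = -1783.19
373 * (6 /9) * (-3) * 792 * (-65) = 38404080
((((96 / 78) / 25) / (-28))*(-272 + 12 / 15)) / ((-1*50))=-2712/284375 = -0.01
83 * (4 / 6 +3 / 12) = 913/12 = 76.08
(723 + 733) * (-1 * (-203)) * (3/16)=55419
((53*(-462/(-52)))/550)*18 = 10017/650 = 15.41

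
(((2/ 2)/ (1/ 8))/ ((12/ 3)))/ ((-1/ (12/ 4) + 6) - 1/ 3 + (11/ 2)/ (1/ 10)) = 6/181 = 0.03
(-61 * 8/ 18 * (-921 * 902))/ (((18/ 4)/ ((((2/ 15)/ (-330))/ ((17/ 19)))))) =-233413328/103275 = -2260.11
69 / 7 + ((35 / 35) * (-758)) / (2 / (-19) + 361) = 7.76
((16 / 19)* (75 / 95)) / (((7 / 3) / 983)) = 280.08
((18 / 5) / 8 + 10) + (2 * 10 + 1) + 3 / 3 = 649/20 = 32.45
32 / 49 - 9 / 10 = -121/490 = -0.25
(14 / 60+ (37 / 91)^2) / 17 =99037/4223310 = 0.02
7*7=49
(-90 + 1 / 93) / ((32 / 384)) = -33476/31 = -1079.87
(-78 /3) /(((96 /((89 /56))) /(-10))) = 5785/1344 = 4.30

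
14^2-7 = 189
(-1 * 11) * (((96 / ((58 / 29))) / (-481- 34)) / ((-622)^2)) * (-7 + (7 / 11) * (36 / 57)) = -16548/946414985 = 0.00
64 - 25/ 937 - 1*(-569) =593096/937 = 632.97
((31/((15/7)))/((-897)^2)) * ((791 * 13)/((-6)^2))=171647/33422220 = 0.01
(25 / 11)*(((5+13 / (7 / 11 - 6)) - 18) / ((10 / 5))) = -11375/649 = -17.53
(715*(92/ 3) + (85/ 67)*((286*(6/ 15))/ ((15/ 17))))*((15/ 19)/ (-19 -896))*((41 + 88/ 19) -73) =769655744/1475407 = 521.66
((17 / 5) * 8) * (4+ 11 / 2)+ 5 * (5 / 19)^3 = 8864953/34295 = 258.49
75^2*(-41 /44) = -5241.48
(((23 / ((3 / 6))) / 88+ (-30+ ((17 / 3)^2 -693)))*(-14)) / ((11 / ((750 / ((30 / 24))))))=191369500/363 = 527188.71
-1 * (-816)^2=-665856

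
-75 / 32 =-2.34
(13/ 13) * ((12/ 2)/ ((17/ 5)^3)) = 750/4913 = 0.15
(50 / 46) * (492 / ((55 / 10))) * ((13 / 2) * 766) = 122483400/253 = 484124.11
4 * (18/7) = 72/7 = 10.29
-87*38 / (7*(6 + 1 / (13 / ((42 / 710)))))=-5085730/64659 = -78.65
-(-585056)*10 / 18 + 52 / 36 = 2925293/9 = 325032.56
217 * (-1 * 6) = -1302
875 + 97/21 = 18472/21 = 879.62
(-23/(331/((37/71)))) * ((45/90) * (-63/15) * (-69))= -1233099/235010 = -5.25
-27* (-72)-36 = 1908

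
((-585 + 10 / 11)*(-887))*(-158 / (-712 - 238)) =18008761/209 = 86166.32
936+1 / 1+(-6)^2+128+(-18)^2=1425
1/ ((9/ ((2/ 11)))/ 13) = 26/99 = 0.26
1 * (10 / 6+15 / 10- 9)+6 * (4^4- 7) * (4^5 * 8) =73433053/6 = 12238842.17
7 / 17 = 0.41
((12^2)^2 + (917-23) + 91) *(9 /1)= 195489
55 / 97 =0.57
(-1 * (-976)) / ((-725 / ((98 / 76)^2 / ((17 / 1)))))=-585844/4449325 = -0.13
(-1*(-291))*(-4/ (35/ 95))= -22116/7 = -3159.43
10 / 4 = 5/2 = 2.50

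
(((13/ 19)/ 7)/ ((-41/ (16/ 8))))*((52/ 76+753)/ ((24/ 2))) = -93080/310821 = -0.30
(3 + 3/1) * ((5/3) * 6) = 60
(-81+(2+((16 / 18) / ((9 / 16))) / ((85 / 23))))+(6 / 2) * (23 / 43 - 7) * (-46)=240874387/296055 = 813.61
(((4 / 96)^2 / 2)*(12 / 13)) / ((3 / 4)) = 1/936 = 0.00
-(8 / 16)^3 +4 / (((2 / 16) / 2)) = 511/8 = 63.88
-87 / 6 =-29/2 = -14.50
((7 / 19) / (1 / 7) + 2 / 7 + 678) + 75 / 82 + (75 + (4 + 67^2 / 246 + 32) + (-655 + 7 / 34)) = 86897813/556206 = 156.23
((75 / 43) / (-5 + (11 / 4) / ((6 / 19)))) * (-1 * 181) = -85.13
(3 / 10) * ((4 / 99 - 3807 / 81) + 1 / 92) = -427609/30360 = -14.08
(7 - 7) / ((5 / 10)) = 0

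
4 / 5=0.80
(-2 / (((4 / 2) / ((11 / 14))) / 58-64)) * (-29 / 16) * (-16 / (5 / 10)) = 18502/10201 = 1.81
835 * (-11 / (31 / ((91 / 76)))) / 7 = -119405/2356 = -50.68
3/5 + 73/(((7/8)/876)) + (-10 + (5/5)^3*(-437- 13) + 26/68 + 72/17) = 86428089/1190 = 72628.65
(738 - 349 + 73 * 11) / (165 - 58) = 1192/107 = 11.14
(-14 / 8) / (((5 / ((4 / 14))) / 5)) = -1/2 = -0.50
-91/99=-0.92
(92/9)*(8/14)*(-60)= -7360/21 = -350.48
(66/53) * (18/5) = 4.48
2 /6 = 1/3 = 0.33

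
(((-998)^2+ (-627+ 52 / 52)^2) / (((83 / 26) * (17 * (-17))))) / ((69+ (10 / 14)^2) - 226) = 26002340/2704887 = 9.61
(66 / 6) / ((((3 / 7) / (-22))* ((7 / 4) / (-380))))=367840/3 = 122613.33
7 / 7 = 1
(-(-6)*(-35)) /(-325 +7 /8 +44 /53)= 89040/137077 = 0.65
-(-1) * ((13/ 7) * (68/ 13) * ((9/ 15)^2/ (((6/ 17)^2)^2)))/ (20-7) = 1419857/81900 = 17.34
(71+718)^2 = 622521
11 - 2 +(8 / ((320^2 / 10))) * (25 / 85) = 39169/4352 = 9.00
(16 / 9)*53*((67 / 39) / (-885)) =-56816/310635 = -0.18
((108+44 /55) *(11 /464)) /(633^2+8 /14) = 2618/406699915 = 0.00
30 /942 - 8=-1251/157 = -7.97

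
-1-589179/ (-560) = 588619/560 = 1051.11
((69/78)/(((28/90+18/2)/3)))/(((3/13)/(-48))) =-24840/419 = -59.28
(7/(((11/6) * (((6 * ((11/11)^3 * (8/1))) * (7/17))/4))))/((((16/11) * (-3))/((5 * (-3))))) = 85/32 = 2.66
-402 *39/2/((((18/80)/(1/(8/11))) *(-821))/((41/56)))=1964105/45976 = 42.72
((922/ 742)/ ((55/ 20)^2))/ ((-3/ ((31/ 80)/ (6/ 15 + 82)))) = -14291/55485276 = 0.00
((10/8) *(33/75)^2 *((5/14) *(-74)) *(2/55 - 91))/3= 2036221/10500 = 193.93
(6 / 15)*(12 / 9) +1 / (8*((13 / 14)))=521/780 = 0.67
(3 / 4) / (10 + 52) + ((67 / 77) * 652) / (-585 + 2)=-10698959/11132968 = -0.96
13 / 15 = 0.87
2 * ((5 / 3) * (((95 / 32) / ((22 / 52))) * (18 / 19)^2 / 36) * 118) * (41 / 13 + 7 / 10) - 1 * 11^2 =241073/1672 = 144.18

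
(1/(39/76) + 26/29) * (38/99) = 122284/111969 = 1.09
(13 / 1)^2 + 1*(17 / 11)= 1876/11 = 170.55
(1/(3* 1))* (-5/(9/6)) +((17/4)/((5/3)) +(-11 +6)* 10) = -48.56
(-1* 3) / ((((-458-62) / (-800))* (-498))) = 10/1079 = 0.01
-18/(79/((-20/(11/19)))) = 6840/869 = 7.87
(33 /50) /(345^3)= 11/684393750 = 0.00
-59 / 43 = -1.37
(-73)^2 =5329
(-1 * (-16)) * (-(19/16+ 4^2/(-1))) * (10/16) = 1185/8 = 148.12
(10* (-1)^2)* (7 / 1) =70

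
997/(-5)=-997/5 = -199.40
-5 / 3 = -1.67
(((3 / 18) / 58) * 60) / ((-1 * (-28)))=5/812 = 0.01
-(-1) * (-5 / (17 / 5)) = -25/17 = -1.47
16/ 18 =8/9 = 0.89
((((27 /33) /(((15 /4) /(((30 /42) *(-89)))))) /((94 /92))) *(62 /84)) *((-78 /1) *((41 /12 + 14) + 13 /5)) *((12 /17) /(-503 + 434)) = -344610136/2153305 = -160.04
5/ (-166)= -5/166 = -0.03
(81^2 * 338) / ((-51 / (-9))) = 6652854/17 = 391344.35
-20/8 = -5/2 = -2.50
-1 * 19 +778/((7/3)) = 2201/7 = 314.43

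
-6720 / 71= -94.65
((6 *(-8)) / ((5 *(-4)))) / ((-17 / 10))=-24/17 = -1.41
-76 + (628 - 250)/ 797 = -60194/797 = -75.53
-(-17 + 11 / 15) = 244/15 = 16.27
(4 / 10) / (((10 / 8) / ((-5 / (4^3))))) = -1/40 = -0.02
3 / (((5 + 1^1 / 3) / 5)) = 45/16 = 2.81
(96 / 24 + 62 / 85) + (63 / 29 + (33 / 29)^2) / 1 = 585942/71485 = 8.20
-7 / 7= -1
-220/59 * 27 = -5940/59 = -100.68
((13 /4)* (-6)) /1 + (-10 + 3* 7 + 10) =3/2 = 1.50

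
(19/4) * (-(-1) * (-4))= -19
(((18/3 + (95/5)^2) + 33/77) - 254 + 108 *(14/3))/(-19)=-4322/133 = -32.50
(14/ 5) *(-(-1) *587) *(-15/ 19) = -24654/19 = -1297.58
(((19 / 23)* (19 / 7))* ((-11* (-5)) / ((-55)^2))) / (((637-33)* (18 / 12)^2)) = 361/12033945 = 0.00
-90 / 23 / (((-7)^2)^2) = -90/55223 = 0.00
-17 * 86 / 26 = -731/13 = -56.23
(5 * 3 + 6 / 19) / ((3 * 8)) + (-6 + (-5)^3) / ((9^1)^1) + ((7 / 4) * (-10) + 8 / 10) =-209423/6840 = -30.62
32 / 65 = 0.49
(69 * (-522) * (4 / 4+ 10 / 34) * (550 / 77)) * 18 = -713156400/119 = -5992910.92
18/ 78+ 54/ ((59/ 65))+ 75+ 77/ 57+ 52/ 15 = 30502711/218595 = 139.54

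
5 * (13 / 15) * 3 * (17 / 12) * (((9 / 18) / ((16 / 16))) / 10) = 221/240 = 0.92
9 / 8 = 1.12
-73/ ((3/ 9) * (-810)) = 73/270 = 0.27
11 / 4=2.75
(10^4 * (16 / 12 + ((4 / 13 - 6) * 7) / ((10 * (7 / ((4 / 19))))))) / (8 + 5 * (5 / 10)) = 1155.71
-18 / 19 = -0.95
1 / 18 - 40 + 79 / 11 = -6487/198 = -32.76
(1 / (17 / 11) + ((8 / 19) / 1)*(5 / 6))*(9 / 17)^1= 2901/5491 = 0.53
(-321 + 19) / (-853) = 0.35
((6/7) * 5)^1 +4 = 58/7 = 8.29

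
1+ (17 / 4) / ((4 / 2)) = 25/8 = 3.12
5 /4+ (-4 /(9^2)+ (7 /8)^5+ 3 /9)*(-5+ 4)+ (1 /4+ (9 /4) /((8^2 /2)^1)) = 2052905/2654208 = 0.77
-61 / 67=-0.91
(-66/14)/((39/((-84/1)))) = 132/13 = 10.15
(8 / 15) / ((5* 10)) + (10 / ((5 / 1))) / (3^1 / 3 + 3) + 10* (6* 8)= 360383/750 = 480.51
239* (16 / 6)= 1912/3 = 637.33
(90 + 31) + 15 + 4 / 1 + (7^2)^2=2541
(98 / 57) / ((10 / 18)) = 294/95 = 3.09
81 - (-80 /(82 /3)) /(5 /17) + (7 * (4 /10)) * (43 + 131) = 118521/205 = 578.15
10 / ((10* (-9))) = -1/9 = -0.11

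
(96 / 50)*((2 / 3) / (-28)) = -8/175 = -0.05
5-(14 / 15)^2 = 929/225 = 4.13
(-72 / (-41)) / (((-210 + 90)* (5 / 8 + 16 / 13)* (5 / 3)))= -936/197825 = 0.00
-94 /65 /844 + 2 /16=13527/109720 = 0.12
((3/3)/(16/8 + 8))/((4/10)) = 1/4 = 0.25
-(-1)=1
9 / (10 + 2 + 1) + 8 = 113/13 = 8.69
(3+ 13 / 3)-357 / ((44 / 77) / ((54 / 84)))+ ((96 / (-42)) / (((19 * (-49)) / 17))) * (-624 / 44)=-679392449/1720488 = -394.88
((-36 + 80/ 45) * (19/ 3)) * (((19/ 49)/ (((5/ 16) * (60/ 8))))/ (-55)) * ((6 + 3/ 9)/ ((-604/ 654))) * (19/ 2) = -454559648/10702125 = -42.47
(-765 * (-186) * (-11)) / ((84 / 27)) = -7043355/14 = -503096.79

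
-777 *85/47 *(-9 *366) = 217552230/47 = 4628770.85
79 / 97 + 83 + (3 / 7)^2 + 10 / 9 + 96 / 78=48013753/556101 = 86.34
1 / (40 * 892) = 1/35680 = 0.00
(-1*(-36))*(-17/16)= -153/4 = -38.25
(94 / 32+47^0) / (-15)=-21/80 = -0.26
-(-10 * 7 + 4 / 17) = 1186/17 = 69.76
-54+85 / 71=-3749/71 = -52.80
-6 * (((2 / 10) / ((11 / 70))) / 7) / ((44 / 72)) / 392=-27/5929 = 0.00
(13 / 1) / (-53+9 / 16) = -208/839 = -0.25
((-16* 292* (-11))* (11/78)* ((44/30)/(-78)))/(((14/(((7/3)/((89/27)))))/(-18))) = 9327648/75205 = 124.03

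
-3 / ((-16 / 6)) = 9/8 = 1.12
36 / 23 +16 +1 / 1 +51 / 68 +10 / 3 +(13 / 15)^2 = 484373/20700 = 23.40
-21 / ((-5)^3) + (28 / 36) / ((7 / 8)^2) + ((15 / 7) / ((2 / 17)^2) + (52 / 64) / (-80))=314486213/2016000 = 156.00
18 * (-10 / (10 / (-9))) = 162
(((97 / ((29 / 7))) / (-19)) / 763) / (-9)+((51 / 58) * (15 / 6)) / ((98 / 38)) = 90324967/105944076 = 0.85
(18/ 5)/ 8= 9/20 = 0.45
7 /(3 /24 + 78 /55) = 440/97 = 4.54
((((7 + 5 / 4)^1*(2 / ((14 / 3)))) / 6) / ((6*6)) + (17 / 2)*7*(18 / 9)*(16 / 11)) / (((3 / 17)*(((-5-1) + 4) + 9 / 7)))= -21753353/15840 = -1373.32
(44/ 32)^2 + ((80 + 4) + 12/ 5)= 28253/320 = 88.29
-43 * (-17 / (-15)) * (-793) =579683/15 = 38645.53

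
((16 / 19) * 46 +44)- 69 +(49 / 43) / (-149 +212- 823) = 448871/32680 = 13.74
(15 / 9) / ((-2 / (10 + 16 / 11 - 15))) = 65/22 = 2.95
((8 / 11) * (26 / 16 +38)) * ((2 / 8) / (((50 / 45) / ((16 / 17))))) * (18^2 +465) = 4502034/935 = 4815.01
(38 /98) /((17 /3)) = 57/833 = 0.07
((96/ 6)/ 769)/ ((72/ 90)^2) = 25/769 = 0.03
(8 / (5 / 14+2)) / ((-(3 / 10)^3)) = -112000/891 = -125.70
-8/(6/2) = -8/3 = -2.67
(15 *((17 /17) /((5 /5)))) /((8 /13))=195/8 = 24.38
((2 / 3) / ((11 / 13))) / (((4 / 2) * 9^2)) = 13/2673 = 0.00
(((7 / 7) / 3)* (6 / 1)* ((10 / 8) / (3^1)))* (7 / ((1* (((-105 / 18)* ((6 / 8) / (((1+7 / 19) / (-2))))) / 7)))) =364/57 = 6.39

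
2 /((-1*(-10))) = 1/5 = 0.20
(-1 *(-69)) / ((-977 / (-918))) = 63342/977 = 64.83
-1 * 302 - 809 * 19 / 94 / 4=-128923/376 = -342.88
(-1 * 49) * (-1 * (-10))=-490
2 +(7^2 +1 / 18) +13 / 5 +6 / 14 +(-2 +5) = 35963/630 = 57.08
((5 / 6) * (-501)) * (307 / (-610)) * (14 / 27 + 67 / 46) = 125762857/303048 = 414.99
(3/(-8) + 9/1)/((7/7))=69/8 = 8.62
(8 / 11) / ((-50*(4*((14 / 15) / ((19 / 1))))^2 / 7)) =-3249/1232 = -2.64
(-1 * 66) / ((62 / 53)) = -1749/31 = -56.42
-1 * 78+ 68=-10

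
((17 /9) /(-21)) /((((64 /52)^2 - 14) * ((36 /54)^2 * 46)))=2873/8153040 = 0.00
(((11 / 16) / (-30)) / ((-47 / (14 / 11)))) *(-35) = -49/2256 = -0.02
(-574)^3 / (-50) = 94559612/25 = 3782384.48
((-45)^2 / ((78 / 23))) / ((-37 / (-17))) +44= 306253/962 = 318.35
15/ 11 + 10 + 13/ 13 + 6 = 202/11 = 18.36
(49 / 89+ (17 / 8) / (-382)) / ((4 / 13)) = 1927003/1087936 = 1.77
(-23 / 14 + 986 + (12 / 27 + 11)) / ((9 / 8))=885.16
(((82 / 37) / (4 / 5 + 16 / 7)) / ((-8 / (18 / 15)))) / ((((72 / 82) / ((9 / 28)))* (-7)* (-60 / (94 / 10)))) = -79007/89510400 = 0.00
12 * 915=10980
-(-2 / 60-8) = 241/30 = 8.03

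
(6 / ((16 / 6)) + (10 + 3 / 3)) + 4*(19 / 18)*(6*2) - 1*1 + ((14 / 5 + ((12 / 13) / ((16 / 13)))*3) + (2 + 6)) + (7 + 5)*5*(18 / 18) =4079/30 = 135.97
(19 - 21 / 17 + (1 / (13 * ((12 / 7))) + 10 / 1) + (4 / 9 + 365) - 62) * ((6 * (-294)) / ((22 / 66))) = -387412179/221 = -1752996.29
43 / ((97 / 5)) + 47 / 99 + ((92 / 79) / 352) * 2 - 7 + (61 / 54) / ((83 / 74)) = -226337363/68691132 = -3.30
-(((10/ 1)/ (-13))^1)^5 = 100000/371293 = 0.27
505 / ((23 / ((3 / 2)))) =1515/46 = 32.93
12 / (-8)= -3/2 = -1.50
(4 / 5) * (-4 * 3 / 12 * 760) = -608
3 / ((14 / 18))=27/7 = 3.86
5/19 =0.26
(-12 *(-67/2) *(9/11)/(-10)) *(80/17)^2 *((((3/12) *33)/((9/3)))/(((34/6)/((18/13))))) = -489.43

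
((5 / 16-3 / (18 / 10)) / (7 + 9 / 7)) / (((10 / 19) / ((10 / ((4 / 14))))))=-60515/5568 = -10.87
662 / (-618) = -331/309 = -1.07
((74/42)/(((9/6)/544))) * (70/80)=5032/9 = 559.11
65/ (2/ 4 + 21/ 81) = 3510/41 = 85.61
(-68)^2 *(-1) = -4624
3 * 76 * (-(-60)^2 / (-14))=410400/7 = 58628.57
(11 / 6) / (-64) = -11/384 = -0.03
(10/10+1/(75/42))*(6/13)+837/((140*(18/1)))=1473/1400 = 1.05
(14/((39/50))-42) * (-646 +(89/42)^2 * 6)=12194201/819 = 14889.13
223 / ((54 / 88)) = 9812/27 = 363.41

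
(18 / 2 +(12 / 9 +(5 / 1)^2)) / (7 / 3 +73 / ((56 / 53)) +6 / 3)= 5936/12335 = 0.48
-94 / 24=-47/12 = -3.92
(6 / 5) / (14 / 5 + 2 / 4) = 4/11 = 0.36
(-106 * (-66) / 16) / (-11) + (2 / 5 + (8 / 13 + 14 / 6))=-28393/780 = -36.40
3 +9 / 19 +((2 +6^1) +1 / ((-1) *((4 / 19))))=511/76 = 6.72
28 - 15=13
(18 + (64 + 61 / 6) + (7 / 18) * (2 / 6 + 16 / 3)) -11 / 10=25183/270 = 93.27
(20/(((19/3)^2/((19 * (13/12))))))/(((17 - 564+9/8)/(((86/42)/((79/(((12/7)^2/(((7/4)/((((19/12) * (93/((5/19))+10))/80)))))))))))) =-308568/52425835 = -0.01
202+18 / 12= 407/2 = 203.50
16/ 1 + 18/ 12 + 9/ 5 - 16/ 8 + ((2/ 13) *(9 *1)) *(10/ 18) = 2349/130 = 18.07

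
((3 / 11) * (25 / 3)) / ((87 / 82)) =2050/957 = 2.14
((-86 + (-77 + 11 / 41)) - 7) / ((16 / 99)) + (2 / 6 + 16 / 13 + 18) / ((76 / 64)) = -502496833/486096 = -1033.74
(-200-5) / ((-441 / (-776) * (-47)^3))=159080/45785943 = 0.00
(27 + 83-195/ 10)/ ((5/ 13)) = 2353/10 = 235.30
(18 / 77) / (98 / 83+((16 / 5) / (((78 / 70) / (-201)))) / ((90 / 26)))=-33615/23809247 = 0.00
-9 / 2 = -4.50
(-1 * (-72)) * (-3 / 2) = -108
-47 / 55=-0.85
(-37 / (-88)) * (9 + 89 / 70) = 26603/6160 = 4.32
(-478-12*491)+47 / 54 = -343933/54 = -6369.13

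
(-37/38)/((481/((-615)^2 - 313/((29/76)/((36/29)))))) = -317230857/415454 = -763.58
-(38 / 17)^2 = -1444/289 = -5.00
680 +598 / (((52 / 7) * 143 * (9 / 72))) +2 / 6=293795/429 = 684.84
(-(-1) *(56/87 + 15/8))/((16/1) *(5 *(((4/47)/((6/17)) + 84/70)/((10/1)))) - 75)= -411955/10381304 = -0.04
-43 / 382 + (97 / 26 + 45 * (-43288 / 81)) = -537339664/22347 = -24045.27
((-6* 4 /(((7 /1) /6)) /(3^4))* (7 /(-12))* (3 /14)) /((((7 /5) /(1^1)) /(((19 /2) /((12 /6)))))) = 95/882 = 0.11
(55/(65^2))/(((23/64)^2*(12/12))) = 0.10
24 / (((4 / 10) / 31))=1860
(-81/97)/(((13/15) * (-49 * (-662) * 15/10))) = -405/20452159 = 0.00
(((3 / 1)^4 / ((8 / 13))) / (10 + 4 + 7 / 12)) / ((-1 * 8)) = -3159/2800 = -1.13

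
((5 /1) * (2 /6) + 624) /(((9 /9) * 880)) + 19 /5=4.51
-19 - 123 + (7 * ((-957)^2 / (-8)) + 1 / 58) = -185950287/232 = -801509.86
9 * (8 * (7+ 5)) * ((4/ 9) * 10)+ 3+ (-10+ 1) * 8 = 3771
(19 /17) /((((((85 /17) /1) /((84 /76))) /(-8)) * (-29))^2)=28224/6791075 = 0.00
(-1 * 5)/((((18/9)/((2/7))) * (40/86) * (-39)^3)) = 43/1660932 = 0.00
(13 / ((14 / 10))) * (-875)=-8125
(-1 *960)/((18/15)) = -800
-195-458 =-653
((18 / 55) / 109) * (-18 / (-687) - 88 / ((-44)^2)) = -873/15101405 = 0.00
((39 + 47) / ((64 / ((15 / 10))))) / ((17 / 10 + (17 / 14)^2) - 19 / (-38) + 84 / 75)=0.42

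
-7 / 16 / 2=-7/32 = -0.22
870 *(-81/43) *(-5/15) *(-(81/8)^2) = -77058945/1376 = -56002.14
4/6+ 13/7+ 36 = 809/21 = 38.52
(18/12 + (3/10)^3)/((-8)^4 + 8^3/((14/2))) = 3563/9728000 = 0.00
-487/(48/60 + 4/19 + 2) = -46265/286 = -161.77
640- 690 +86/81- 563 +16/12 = -49459/81 = -610.60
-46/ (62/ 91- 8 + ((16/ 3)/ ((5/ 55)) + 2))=-6279/7282 = -0.86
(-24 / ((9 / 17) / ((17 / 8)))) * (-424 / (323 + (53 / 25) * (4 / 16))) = 126.25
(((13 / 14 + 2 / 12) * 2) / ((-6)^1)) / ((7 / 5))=-115/441 = -0.26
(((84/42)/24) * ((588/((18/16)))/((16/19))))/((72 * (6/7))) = 6517/7776 = 0.84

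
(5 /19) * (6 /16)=15/152 = 0.10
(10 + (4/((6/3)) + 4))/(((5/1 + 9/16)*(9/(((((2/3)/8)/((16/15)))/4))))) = 5/801 = 0.01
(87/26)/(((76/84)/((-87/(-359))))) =158949/177346 = 0.90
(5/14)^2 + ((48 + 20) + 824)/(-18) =-87191/1764 = -49.43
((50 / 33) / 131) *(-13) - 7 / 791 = -77773/488499 = -0.16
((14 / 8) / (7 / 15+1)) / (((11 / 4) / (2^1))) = 105/121 = 0.87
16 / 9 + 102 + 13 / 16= 15061/144 = 104.59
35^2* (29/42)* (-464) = -1177400/3 = -392466.67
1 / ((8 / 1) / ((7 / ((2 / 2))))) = 7/8 = 0.88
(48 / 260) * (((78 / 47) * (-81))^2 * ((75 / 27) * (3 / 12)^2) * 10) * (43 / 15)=36675990/2209 = 16602.98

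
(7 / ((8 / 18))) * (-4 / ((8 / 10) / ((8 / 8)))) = -78.75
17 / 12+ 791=9509/12 = 792.42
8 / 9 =0.89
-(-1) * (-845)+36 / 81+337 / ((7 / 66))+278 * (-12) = -1003.13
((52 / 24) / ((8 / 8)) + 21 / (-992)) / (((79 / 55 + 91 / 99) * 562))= 95775/59095424 = 0.00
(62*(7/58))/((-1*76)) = -0.10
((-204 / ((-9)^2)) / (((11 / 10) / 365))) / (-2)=124100/297 = 417.85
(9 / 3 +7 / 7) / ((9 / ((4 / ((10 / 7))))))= 56/45 = 1.24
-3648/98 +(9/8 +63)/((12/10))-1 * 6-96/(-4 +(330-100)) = 867159/88592 = 9.79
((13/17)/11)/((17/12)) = 156/3179 = 0.05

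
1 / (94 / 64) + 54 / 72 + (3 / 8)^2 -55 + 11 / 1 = -127625/3008 = -42.43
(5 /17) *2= 10/17 = 0.59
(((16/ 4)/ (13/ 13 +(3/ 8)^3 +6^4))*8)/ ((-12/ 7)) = -28672/1992273 = -0.01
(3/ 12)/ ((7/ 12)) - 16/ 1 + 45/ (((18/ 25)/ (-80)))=-35109/7 = -5015.57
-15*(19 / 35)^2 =-1083/245 = -4.42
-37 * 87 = -3219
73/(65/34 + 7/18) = 11169/352 = 31.73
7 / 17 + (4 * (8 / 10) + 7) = 902/85 = 10.61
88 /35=2.51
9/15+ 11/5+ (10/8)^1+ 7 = 221/20 = 11.05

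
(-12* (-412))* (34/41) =168096/41 = 4099.90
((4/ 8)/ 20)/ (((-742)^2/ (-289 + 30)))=-37/3146080 = 0.00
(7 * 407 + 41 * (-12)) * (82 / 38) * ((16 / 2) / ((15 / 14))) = 10823344/285 = 37976.65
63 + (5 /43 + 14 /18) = 24727/387 = 63.89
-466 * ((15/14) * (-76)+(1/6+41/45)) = 11794693/315 = 37443.47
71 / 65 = 1.09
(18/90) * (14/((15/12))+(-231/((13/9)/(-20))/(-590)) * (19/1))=-352058/19175 = -18.36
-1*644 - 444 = -1088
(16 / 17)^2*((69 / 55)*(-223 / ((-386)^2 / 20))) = -3939072/118414571 = -0.03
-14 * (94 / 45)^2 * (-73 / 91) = 1290056/26325 = 49.00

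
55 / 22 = 5/2 = 2.50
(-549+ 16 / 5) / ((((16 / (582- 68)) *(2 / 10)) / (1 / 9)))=-701353/72 = -9741.01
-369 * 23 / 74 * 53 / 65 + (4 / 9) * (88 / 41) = -164287139/1774890 = -92.56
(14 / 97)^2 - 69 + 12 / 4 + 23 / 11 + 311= 25575818/103499 = 247.11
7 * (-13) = -91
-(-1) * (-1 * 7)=-7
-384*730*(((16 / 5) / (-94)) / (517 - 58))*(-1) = -149504/7191 = -20.79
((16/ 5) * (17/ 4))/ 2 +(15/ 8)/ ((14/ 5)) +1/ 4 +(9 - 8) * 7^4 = 1348883/560 = 2408.72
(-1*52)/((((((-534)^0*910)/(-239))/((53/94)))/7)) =12667/235 = 53.90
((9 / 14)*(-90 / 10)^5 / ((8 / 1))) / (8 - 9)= 531441/112 = 4745.01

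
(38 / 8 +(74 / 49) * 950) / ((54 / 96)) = 1128524/441 = 2559.01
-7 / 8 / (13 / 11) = -77/104 = -0.74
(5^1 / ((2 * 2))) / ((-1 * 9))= -5/36 = -0.14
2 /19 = 0.11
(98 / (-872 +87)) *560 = -10976/157 = -69.91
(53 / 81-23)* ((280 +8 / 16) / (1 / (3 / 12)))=-169235/108 = -1566.99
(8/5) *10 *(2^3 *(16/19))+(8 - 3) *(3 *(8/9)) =6904/57 = 121.12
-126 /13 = -9.69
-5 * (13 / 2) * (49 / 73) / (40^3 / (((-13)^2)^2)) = -18193357/1868800 = -9.74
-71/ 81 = -0.88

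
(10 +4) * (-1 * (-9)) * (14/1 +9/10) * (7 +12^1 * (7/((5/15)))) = 2431233/5 = 486246.60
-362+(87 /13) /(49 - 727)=-1063585/2938 = -362.01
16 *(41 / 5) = 656/5 = 131.20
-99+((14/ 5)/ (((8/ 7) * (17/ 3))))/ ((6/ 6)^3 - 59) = -1952427/19720 = -99.01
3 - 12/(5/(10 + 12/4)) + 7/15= -416/15 = -27.73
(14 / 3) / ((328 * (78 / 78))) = 7/492 = 0.01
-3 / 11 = -0.27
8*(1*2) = 16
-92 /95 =-0.97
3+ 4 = 7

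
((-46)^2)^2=4477456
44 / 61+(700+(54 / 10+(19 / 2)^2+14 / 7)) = 974013/1220 = 798.37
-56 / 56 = -1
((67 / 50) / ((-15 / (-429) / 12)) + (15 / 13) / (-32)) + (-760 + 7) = -15243699/52000 = -293.15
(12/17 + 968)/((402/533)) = 4388722/3417 = 1284.38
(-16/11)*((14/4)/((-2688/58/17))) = 493/264 = 1.87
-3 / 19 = -0.16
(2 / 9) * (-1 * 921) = -614/3 = -204.67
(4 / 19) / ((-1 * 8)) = -1/38 = -0.03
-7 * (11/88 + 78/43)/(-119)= 667/5848 = 0.11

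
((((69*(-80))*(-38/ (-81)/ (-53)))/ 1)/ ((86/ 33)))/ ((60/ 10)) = 192280/61533 = 3.12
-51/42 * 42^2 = -2142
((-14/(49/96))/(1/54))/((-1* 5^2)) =10368/175 = 59.25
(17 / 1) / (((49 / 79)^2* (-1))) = -106097/2401 = -44.19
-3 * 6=-18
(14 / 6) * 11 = 77/3 = 25.67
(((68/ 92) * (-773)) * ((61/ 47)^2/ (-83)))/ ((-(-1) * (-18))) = -48897661/75905658 = -0.64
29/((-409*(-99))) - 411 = -16641772/40491 = -411.00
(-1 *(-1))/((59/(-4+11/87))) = -337/5133 = -0.07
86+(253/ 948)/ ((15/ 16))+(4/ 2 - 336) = -880628/3555 = -247.72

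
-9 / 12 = -3/4 = -0.75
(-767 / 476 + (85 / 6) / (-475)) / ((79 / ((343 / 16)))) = -10909409/24496320 = -0.45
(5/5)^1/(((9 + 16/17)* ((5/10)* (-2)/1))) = -17/169 = -0.10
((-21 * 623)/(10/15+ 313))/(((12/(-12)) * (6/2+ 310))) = 39249/294533 = 0.13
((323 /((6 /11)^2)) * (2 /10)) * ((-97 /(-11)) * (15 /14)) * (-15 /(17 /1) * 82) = -4155965/28 = -148427.32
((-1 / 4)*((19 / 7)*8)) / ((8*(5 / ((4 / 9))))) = -19/315 = -0.06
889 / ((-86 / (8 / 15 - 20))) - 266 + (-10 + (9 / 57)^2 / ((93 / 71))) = -539559781/7218195 = -74.75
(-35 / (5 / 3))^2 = 441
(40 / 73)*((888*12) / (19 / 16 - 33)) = -6819840/37157 = -183.54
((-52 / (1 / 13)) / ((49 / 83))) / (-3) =56108/147 = 381.69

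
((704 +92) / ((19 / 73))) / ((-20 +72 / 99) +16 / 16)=-639188/3819 = -167.37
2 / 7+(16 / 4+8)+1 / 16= 1383/112 = 12.35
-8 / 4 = -2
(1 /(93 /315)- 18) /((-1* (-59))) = -0.25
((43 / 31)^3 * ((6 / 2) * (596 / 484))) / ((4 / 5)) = 177698145/14418844 = 12.32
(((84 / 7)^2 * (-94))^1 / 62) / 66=-1128/341 = -3.31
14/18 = 7/9 = 0.78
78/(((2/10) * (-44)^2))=195/968 = 0.20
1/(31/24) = 24/31 = 0.77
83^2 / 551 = 6889/551 = 12.50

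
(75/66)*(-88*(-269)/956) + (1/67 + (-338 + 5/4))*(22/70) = -34834721/448364 = -77.69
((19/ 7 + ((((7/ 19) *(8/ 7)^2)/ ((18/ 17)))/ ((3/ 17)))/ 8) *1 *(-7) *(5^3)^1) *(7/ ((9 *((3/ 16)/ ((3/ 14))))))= -10903000/4617 = -2361.49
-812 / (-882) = 58/63 = 0.92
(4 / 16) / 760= 1/3040 = 0.00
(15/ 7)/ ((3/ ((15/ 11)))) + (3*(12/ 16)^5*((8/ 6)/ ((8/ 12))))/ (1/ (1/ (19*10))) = 7352133/7490560 = 0.98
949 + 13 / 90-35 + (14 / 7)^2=82633/90 = 918.14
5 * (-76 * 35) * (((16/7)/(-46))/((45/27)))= 9120/23 = 396.52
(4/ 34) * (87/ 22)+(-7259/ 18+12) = -1315475/3366 = -390.81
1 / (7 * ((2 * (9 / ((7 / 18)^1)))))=1/324 = 0.00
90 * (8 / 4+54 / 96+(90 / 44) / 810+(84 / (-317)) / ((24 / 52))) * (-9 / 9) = -179.18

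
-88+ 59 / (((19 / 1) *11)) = -18333/209 = -87.72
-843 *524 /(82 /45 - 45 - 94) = 19877940/6173 = 3220.14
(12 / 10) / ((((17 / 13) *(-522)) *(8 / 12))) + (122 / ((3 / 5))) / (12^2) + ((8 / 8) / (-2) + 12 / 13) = 12683893/6921720 = 1.83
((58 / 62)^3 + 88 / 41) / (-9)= -3621557/10992879 = -0.33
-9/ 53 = -0.17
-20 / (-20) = 1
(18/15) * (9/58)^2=243/8410 = 0.03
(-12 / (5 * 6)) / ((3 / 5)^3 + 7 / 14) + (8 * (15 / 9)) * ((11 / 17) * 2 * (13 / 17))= 1961060/155193 = 12.64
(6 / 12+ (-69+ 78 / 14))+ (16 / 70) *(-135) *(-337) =144703/14 = 10335.93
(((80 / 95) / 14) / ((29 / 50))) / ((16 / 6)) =150/3857 = 0.04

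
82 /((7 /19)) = 222.57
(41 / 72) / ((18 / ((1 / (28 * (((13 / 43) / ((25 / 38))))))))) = 44075/17926272 = 0.00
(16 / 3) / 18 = 8/27 = 0.30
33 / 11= 3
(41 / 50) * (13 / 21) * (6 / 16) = 533/2800 = 0.19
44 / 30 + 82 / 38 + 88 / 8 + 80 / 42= 10992/665 = 16.53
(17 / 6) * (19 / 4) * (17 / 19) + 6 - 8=241/24 = 10.04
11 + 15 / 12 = 49/4 = 12.25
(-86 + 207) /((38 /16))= 968/19 = 50.95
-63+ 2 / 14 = -440/7 = -62.86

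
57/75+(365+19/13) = 119347/325 = 367.22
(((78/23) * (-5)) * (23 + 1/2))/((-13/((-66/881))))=-46530/20263 = -2.30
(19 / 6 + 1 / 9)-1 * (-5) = 8.28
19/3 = 6.33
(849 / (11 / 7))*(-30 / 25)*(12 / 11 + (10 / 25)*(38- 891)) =667018548/3025 = 220502.00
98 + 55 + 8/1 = 161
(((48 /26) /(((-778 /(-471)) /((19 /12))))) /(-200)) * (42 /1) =-187929/505700 = -0.37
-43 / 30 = -1.43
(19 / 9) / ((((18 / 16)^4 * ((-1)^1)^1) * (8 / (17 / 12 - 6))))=133760/177147 = 0.76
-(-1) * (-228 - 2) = -230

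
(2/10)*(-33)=-33/5 = -6.60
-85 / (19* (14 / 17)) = -1445/266 = -5.43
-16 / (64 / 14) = -7/2 = -3.50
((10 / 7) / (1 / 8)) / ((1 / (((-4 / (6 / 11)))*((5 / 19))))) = -8800/399 = -22.06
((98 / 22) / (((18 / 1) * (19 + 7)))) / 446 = 49/2296008 = 0.00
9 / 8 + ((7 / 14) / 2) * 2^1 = 13/8 = 1.62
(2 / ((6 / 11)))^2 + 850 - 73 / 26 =201389/234 = 860.64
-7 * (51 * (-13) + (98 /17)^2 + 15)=1243676/289 = 4303.38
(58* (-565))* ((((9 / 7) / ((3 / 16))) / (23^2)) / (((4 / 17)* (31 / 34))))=-227292720/114793 = -1980.02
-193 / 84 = -2.30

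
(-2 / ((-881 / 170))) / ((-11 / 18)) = -6120/9691 = -0.63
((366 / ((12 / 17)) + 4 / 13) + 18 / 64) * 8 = 4152.71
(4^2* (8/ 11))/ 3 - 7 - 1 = -136/33 = -4.12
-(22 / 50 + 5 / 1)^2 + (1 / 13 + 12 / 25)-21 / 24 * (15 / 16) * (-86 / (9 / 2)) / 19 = -28.21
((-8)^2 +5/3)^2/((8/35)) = 1358315/72 = 18865.49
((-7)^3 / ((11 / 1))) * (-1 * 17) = 5831/11 = 530.09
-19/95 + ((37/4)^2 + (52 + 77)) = 17149/80 = 214.36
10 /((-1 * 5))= -2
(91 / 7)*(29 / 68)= 377/68 = 5.54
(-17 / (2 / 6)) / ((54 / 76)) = -646/9 = -71.78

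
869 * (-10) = -8690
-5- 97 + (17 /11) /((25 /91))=-26503/275 = -96.37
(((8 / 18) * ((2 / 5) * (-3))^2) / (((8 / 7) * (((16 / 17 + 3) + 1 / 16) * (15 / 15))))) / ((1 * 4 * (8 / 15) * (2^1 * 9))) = 119/32670 = 0.00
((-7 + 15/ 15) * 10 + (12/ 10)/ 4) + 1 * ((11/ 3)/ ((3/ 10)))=-4273/90 = -47.48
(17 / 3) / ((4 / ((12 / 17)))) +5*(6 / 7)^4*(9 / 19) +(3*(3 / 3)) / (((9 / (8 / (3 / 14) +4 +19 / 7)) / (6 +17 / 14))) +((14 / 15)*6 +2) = 475451281/4105710 = 115.80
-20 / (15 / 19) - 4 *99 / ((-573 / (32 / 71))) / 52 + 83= 30501857/528879 = 57.67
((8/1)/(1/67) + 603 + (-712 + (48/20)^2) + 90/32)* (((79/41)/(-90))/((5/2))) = -13764091/3690000 = -3.73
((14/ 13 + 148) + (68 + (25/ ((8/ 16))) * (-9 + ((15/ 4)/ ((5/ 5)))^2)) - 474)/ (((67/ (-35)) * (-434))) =-1975/432016 = 0.00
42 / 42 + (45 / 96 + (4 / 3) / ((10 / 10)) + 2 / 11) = 3151/1056 = 2.98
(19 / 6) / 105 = 19/630 = 0.03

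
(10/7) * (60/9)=200/21 = 9.52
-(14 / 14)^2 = -1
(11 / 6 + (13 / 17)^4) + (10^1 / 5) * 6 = 7103609/501126 = 14.18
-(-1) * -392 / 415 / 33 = -392/13695 = -0.03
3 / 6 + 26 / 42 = 47/42 = 1.12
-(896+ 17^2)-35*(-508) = 16595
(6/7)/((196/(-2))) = -3/343 = -0.01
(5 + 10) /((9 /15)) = 25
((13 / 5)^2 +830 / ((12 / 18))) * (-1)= -31294/25 = -1251.76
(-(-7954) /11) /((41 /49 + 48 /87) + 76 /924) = 16953951/34483 = 491.66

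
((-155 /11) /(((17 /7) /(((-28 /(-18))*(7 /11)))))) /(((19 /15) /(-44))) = 2126600/10659 = 199.51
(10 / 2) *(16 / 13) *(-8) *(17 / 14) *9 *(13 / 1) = -48960/7 = -6994.29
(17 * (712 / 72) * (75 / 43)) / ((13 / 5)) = 189125/1677 = 112.78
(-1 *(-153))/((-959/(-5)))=765/959 = 0.80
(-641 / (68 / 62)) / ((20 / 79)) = -1569809/680 = -2308.54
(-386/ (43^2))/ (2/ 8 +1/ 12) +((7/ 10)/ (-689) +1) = 4748047/12739610 = 0.37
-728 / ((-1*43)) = 728/43 = 16.93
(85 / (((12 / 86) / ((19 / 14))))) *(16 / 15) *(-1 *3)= -55556/21 = -2645.52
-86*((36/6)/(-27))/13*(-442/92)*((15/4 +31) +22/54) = -2775607/11178 = -248.31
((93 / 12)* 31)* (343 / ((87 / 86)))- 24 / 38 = 269299903/3306 = 81457.93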